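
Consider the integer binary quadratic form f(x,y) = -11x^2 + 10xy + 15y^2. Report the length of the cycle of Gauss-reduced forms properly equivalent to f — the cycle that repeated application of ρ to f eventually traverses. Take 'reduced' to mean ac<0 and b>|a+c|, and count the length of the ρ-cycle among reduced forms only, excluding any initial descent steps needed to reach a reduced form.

D = 760, ⌊√D⌋ = 27
river: ρ → (15,20,-6)
river: ρ → (-6,16,21)
river: ρ → (21,26,-1)
river: ρ → (-1,26,21)
river: ρ → (21,16,-6)
river: ρ → (-6,20,15)
river: ρ → (15,10,-11)
river: ρ → (-11,12,14)
river: ρ → (14,16,-9)
river: ρ → (-9,20,10)
river: ρ → (10,20,-9)
river: ρ → (-9,16,14)
river: ρ → (14,12,-11)
river: ρ → (-11,10,15)
ρ-cycle length = 14 (tail of 0 descent steps not counted)

14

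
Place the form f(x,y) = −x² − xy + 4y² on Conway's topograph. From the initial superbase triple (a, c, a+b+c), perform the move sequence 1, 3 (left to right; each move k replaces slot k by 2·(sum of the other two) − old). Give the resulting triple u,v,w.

start (-1,4,2) = (f(1,0),f(0,1),f(1,1))
replace slot 1: 2·(4+2) − (-1) = 13 → (13,4,2)
replace slot 3: 2·(13+4) − 2 = 32 → (13,4,32)

13,4,32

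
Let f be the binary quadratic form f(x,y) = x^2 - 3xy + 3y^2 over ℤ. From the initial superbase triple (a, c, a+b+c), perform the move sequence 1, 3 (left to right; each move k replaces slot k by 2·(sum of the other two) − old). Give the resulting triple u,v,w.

start (1,3,1) = (f(1,0),f(0,1),f(1,1))
replace slot 1: 2·(3+1) − 1 = 7 → (7,3,1)
replace slot 3: 2·(7+3) − 1 = 19 → (7,3,19)

7,3,19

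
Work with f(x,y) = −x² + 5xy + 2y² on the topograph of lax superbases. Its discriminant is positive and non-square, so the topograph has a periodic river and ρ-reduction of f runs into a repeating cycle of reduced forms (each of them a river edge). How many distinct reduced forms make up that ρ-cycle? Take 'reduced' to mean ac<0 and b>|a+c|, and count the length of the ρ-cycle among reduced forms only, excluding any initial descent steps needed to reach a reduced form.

D = 33, ⌊√D⌋ = 5
river: ρ → (2,3,-3)
river: ρ → (-3,3,2)
river: ρ → (2,5,-1)
river: ρ → (-1,5,2)
ρ-cycle length = 4 (tail of 0 descent steps not counted)

4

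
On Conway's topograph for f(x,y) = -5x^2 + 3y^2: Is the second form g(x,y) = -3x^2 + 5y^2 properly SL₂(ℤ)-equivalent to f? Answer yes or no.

D₁ = 60, D₂ = 60
river cycle of f (length 2): (3, 6, -2), (-2, 6, 3)
river cycle of g (length 2): (-3, 6, 2), (2, 6, -3)
cycles differ ⇒ inequivalent

no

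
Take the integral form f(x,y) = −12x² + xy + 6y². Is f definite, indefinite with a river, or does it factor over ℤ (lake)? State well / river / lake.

D = b²−4ac = 1² − 4·(-12)·6 = 289
D = 17² is a perfect square ⇒ form factors over ℤ ⇒ lakes

lake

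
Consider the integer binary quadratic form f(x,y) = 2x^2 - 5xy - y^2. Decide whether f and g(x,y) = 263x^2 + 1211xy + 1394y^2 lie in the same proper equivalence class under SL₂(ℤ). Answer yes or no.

D₁ = 33, D₂ = 33
river cycle of f (length 4): (-1, 5, 2), (2, 3, -3), (-3, 3, 2), (2, 5, -1)
river cycle of g (length 4): (2, 3, -3), (-3, 3, 2), (2, 5, -1), (-1, 5, 2)
cycles coincide ⇒ equivalent

yes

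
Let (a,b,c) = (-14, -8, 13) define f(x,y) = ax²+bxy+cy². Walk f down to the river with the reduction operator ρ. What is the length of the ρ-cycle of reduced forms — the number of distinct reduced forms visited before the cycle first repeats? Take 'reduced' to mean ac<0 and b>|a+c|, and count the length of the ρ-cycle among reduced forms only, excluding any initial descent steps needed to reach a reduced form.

D = 792, ⌊√D⌋ = 28
descent: ρ → (13,8,-14)  [lands on river]
river: ρ → (-14,20,7)
river: ρ → (7,22,-11)
river: ρ → (-11,22,7)
river: ρ → (7,20,-14)
river: ρ → (-14,8,13)
river: ρ → (13,18,-9)
river: ρ → (-9,18,13)
ρ-cycle length = 8 (tail of 1 descent step not counted)

8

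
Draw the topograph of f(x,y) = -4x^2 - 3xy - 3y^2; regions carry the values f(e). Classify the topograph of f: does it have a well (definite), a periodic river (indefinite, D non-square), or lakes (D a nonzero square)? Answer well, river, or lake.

D = b²−4ac = (-3)² − 4·(-4)·(-3) = -39
D < 0 ⇒ definite ⇒ every region one sign ⇒ single well

well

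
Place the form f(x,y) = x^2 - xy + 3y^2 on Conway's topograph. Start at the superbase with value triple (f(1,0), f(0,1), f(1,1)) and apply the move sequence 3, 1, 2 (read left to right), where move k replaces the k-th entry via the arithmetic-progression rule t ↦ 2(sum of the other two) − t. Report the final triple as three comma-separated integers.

start (1,3,3) = (f(1,0),f(0,1),f(1,1))
replace slot 3: 2·(1+3) − 3 = 5 → (1,3,5)
replace slot 1: 2·(3+5) − 1 = 15 → (15,3,5)
replace slot 2: 2·(15+5) − 3 = 37 → (15,37,5)

15,37,5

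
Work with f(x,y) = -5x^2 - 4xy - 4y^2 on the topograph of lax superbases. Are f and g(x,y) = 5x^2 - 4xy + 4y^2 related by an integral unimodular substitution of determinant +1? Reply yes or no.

D₁ = -64, D₂ = -64
f is negative-definite; reduce −f:
−f: flip: (5,4,4)→(4,-4,5)
−f: translate: b→4 (≡-4 mod 8), so (4,-4,5)→(4,4,5)
−f: reduced (well bottom): (4,4,5) with a≤c, −a<b≤a
flip sign back: reduced form of f is (-4,-4,-5)
g: flip: (5,-4,4)→(4,4,5)
g: reduced (well bottom): (4,4,5) with a≤c, −a<b≤a
reduced forms (-4, -4, -5) vs (4, 4, 5) ⇒ inequivalent

no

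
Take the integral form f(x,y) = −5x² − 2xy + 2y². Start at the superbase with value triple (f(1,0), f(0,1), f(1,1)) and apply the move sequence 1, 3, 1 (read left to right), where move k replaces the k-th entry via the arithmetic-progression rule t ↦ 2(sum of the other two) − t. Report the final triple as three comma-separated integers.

start (-5,2,-5) = (f(1,0),f(0,1),f(1,1))
replace slot 1: 2·(2+(-5)) − (-5) = -1 → (-1,2,-5)
replace slot 3: 2·((-1)+2) − (-5) = 7 → (-1,2,7)
replace slot 1: 2·(2+7) − (-1) = 19 → (19,2,7)

19,2,7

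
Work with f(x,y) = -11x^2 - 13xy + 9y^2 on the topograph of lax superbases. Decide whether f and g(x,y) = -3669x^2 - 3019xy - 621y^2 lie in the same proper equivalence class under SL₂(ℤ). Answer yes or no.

D₁ = 565, D₂ = 565
river cycle of f (length 10): (9, 13, -11), (-11, 9, 11), (11, 13, -9), (-9, 23, 1), (1, 23, -9), (-9, 13, 11), (11, 9, -11), (-11, 13, 9), (9, 23, -1), (-1, 23, 9)
river cycle of g (length 10): (-11, 9, 11), (11, 13, -9), (-9, 23, 1), (1, 23, -9), (-9, 13, 11), (11, 9, -11), (-11, 13, 9), (9, 23, -1), (-1, 23, 9), (9, 13, -11)
cycles coincide ⇒ equivalent

yes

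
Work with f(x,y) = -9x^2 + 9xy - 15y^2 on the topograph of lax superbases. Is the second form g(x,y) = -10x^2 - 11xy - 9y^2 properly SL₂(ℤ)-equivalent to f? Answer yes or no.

D₁ = -459, D₂ = -239
discriminants differ ⇒ not SL₂(ℤ)-equivalent

no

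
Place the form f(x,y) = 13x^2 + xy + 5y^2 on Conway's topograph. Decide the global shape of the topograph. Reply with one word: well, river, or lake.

D = b²−4ac = 1² − 4·13·5 = -259
D < 0 ⇒ definite ⇒ every region one sign ⇒ single well

well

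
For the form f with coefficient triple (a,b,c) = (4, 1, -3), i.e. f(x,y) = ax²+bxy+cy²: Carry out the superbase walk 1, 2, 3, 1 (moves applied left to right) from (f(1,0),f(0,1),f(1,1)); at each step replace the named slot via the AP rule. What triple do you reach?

start (4,-3,2) = (f(1,0),f(0,1),f(1,1))
replace slot 1: 2·((-3)+2) − 4 = -6 → (-6,-3,2)
replace slot 2: 2·((-6)+2) − (-3) = -5 → (-6,-5,2)
replace slot 3: 2·((-6)+(-5)) − 2 = -24 → (-6,-5,-24)
replace slot 1: 2·((-5)+(-24)) − (-6) = -52 → (-52,-5,-24)

-52,-5,-24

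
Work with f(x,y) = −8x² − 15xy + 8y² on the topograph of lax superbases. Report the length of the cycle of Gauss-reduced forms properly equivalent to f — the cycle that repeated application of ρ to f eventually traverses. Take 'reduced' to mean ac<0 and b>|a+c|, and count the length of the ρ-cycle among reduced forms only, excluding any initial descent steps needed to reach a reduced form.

D = 481, ⌊√D⌋ = 21
descent: ρ → (8,15,-8)  [lands on river]
river: ρ → (-8,17,6)
river: ρ → (6,19,-5)
river: ρ → (-5,21,2)
river: ρ → (2,19,-15)
river: ρ → (-15,11,6)
river: ρ → (6,13,-13)
river: ρ → (-13,13,6)
river: ρ → (6,11,-15)
river: ρ → (-15,19,2)
river: ρ → (2,21,-5)
river: ρ → (-5,19,6)
river: ρ → (6,17,-8)
river: ρ → (-8,15,8)
river: ρ → (8,17,-6)
river: ρ → (-6,19,5)
river: ρ → (5,21,-2)
river: ρ → (-2,19,15)
river: ρ → (15,11,-6)
river: ρ → (-6,13,13)
river: ρ → (13,13,-6)
river: ρ → (-6,11,15)
river: ρ → (15,19,-2)
river: ρ → (-2,21,5)
river: ρ → (5,19,-6)
river: ρ → (-6,17,8)
ρ-cycle length = 26 (tail of 1 descent step not counted)

26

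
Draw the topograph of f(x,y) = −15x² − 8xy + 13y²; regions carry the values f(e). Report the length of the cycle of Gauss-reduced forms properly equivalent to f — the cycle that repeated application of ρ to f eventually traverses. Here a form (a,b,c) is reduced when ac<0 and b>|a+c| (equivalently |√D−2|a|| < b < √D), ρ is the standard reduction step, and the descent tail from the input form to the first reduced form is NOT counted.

D = 844, ⌊√D⌋ = 29
descent: ρ → (13,8,-15)  [lands on river]
river: ρ → (-15,22,6)
river: ρ → (6,26,-7)
river: ρ → (-7,16,21)
river: ρ → (21,26,-2)
river: ρ → (-2,26,21)
river: ρ → (21,16,-7)
river: ρ → (-7,26,6)
river: ρ → (6,22,-15)
river: ρ → (-15,8,13)
river: ρ → (13,18,-10)
river: ρ → (-10,22,9)
river: ρ → (9,14,-18)
river: ρ → (-18,22,5)
river: ρ → (5,28,-3)
river: ρ → (-3,26,14)
river: ρ → (14,2,-15)
river: ρ → (-15,28,1)
river: ρ → (1,28,-15)
river: ρ → (-15,2,14)
river: ρ → (14,26,-3)
river: ρ → (-3,28,5)
river: ρ → (5,22,-18)
river: ρ → (-18,14,9)
river: ρ → (9,22,-10)
river: ρ → (-10,18,13)
ρ-cycle length = 26 (tail of 1 descent step not counted)

26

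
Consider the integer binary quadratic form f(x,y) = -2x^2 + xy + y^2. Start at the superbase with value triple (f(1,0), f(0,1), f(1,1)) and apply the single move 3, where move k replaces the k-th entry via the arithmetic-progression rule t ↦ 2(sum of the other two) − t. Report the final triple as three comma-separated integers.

start (-2,1,0) = (f(1,0),f(0,1),f(1,1))
replace slot 3: 2·((-2)+1) − 0 = -2 → (-2,1,-2)

-2,1,-2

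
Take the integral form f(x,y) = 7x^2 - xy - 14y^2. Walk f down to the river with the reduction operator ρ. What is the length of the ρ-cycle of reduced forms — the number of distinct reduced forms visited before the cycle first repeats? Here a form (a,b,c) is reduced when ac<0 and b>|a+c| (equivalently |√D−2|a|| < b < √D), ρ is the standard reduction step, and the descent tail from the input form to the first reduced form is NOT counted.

D = 393, ⌊√D⌋ = 19
descent: ρ → (-14,1,7)
descent: ρ → (7,13,-8)  [lands on river]
river: ρ → (-8,19,1)
river: ρ → (1,19,-8)
river: ρ → (-8,13,7)
river: ρ → (7,15,-6)
river: ρ → (-6,9,13)
river: ρ → (13,17,-2)
river: ρ → (-2,19,4)
river: ρ → (4,13,-14)
river: ρ → (-14,15,3)
river: ρ → (3,15,-14)
river: ρ → (-14,13,4)
river: ρ → (4,19,-2)
river: ρ → (-2,17,13)
river: ρ → (13,9,-6)
river: ρ → (-6,15,7)
ρ-cycle length = 16 (tail of 2 descent steps not counted)

16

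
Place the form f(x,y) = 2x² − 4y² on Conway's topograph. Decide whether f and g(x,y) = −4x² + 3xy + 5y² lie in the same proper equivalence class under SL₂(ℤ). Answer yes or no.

D₁ = 32, D₂ = 89
discriminants differ ⇒ not SL₂(ℤ)-equivalent

no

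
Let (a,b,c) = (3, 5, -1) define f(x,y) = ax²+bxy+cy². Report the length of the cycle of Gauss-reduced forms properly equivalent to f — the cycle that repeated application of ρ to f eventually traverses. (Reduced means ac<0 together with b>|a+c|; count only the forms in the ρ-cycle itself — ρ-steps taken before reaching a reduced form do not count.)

D = 37, ⌊√D⌋ = 6
river: ρ → (-1,5,3)
river: ρ → (3,1,-3)
river: ρ → (-3,5,1)
river: ρ → (1,5,-3)
river: ρ → (-3,1,3)
river: ρ → (3,5,-1)
ρ-cycle length = 6 (tail of 0 descent steps not counted)

6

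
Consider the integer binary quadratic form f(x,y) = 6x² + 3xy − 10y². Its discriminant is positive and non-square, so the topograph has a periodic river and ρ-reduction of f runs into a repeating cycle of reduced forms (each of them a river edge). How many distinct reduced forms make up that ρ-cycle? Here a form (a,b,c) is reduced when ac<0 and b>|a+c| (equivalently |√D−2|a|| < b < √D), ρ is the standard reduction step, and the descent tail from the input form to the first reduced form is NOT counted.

D = 249, ⌊√D⌋ = 15
descent: ρ → (-10,-3,6)
descent: ρ → (6,15,-1)  [lands on river]
river: ρ → (-1,15,6)
river: ρ → (6,9,-7)
river: ρ → (-7,5,8)
river: ρ → (8,11,-4)
river: ρ → (-4,13,5)
river: ρ → (5,7,-10)
river: ρ → (-10,13,2)
river: ρ → (2,15,-3)
river: ρ → (-3,15,2)
river: ρ → (2,13,-10)
river: ρ → (-10,7,5)
river: ρ → (5,13,-4)
river: ρ → (-4,11,8)
river: ρ → (8,5,-7)
river: ρ → (-7,9,6)
ρ-cycle length = 16 (tail of 2 descent steps not counted)

16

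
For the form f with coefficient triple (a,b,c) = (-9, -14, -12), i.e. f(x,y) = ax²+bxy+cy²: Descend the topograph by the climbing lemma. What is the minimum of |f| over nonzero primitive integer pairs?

translate: b→-4 (≡14 mod 18), so (9,14,12)→(9,-4,7)
flip: (9,-4,7)→(7,4,9)
reduced (well bottom): (7,4,9) with a≤c, −a<b≤a
well minimum |f| = |-7| = 7 (negative-definite)

7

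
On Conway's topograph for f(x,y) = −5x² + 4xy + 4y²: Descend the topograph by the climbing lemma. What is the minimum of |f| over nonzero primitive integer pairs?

river: ρ → (4,4,-5)
river: ρ → (-5,6,3)
river: ρ → (3,6,-5)
river: ρ → (-5,4,4)
closes: descent 0, river 4
min |a| on river = 3

3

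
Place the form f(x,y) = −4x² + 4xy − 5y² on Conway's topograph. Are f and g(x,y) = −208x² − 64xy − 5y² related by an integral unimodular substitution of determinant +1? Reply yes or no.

D₁ = -64, D₂ = -64
f is negative-definite; reduce −f:
−f: translate: b→4 (≡-4 mod 8), so (4,-4,5)→(4,4,5)
−f: reduced (well bottom): (4,4,5) with a≤c, −a<b≤a
flip sign back: reduced form of f is (-4,-4,-5)
g is negative-definite; reduce −g:
−g: flip: (208,64,5)→(5,-64,208)
−g: translate: b→-4 (≡-64 mod 10), so (5,-64,208)→(5,-4,4)
−g: flip: (5,-4,4)→(4,4,5)
−g: reduced (well bottom): (4,4,5) with a≤c, −a<b≤a
flip sign back: reduced form of g is (-4,-4,-5)
reduced forms (-4, -4, -5) vs (-4, -4, -5) ⇒ equivalent

yes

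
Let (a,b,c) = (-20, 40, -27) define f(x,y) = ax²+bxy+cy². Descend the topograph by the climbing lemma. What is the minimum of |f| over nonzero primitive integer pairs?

translate: b→0 (≡-40 mod 40), so (20,-40,27)→(20,0,7)
flip: (20,0,7)→(7,0,20)
reduced (well bottom): (7,0,20) with a≤c, −a<b≤a
well minimum |f| = |-7| = 7 (negative-definite)

7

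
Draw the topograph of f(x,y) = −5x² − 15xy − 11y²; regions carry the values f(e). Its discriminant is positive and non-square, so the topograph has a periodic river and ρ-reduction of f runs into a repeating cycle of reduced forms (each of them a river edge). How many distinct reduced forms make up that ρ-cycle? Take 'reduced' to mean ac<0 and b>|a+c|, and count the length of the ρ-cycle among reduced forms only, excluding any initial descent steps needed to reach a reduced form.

D = 5, ⌊√D⌋ = 2
descent: ρ → (-11,-7,-1)
descent: ρ → (-1,1,1)  [lands on river]
river: ρ → (1,1,-1)
ρ-cycle length = 2 (tail of 2 descent steps not counted)

2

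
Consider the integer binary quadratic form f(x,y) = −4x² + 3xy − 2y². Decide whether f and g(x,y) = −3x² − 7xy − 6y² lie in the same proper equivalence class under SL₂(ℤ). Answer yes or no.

D₁ = -23, D₂ = -23
f is negative-definite; reduce −f:
−f: flip: (4,-3,2)→(2,3,4)
−f: translate: b→-1 (≡3 mod 4), so (2,3,4)→(2,-1,3)
−f: reduced (well bottom): (2,-1,3) with a≤c, −a<b≤a
flip sign back: reduced form of f is (-2,1,-3)
g is negative-definite; reduce −g:
−g: translate: b→1 (≡7 mod 6), so (3,7,6)→(3,1,2)
−g: flip: (3,1,2)→(2,-1,3)
−g: reduced (well bottom): (2,-1,3) with a≤c, −a<b≤a
flip sign back: reduced form of g is (-2,1,-3)
reduced forms (-2, 1, -3) vs (-2, 1, -3) ⇒ equivalent

yes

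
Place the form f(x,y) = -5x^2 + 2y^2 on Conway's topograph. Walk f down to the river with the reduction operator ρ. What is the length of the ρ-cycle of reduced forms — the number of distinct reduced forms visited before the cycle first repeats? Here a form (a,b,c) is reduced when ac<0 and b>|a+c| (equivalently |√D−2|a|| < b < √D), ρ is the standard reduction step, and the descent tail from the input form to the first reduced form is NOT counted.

D = 40, ⌊√D⌋ = 6
descent: ρ → (2,4,-3)  [lands on river]
river: ρ → (-3,2,3)
river: ρ → (3,4,-2)
river: ρ → (-2,4,3)
river: ρ → (3,2,-3)
river: ρ → (-3,4,2)
ρ-cycle length = 6 (tail of 1 descent step not counted)

6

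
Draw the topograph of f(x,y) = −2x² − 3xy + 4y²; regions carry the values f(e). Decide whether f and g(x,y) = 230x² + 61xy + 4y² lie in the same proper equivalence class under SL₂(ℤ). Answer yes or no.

D₁ = 41, D₂ = 41
river cycle of f (length 10): (4, 3, -2), (-2, 5, 2), (2, 3, -4), (-4, 5, 1), (1, 5, -4), (-4, 3, 2), (2, 5, -2), (-2, 3, 4), (4, 5, -1), (-1, 5, 4)
river cycle of g (length 10): (4, 3, -2), (-2, 5, 2), (2, 3, -4), (-4, 5, 1), (1, 5, -4), (-4, 3, 2), (2, 5, -2), (-2, 3, 4), (4, 5, -1), (-1, 5, 4)
cycles coincide ⇒ equivalent

yes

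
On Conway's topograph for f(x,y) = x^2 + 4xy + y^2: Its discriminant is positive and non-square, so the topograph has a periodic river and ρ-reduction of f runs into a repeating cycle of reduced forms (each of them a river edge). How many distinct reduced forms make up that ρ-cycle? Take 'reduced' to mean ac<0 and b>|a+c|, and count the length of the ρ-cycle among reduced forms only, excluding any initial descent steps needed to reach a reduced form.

D = 12, ⌊√D⌋ = 3
descent: ρ → (1,2,-2)  [lands on river]
river: ρ → (-2,2,1)
ρ-cycle length = 2 (tail of 1 descent step not counted)

2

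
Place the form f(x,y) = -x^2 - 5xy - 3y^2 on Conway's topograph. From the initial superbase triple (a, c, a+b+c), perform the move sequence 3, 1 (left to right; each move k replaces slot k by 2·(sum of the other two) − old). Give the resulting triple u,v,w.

start (-1,-3,-9) = (f(1,0),f(0,1),f(1,1))
replace slot 3: 2·((-1)+(-3)) − (-9) = 1 → (-1,-3,1)
replace slot 1: 2·((-3)+1) − (-1) = -3 → (-3,-3,1)

-3,-3,1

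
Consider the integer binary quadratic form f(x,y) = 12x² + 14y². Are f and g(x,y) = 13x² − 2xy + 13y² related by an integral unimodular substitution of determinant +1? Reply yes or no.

D₁ = -672, D₂ = -672
f: reduced (well bottom): (12,0,14) with a≤c, −a<b≤a
g: flip: (13,-2,13)→(13,2,13)
g: reduced (well bottom): (13,2,13) with a≤c, −a<b≤a
reduced forms (12, 0, 14) vs (13, 2, 13) ⇒ inequivalent

no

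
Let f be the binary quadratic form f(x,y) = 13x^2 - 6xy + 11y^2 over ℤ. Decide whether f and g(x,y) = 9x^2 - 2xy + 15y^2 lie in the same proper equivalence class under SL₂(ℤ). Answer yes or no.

D₁ = -536, D₂ = -536
f: flip: (13,-6,11)→(11,6,13)
f: reduced (well bottom): (11,6,13) with a≤c, −a<b≤a
g: reduced (well bottom): (9,-2,15) with a≤c, −a<b≤a
reduced forms (11, 6, 13) vs (9, -2, 15) ⇒ inequivalent

no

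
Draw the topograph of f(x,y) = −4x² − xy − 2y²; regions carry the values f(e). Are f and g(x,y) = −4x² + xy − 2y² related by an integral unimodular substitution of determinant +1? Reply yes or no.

D₁ = -31, D₂ = -31
f is negative-definite; reduce −f:
−f: flip: (4,1,2)→(2,-1,4)
−f: reduced (well bottom): (2,-1,4) with a≤c, −a<b≤a
flip sign back: reduced form of f is (-2,1,-4)
g is negative-definite; reduce −g:
−g: flip: (4,-1,2)→(2,1,4)
−g: reduced (well bottom): (2,1,4) with a≤c, −a<b≤a
flip sign back: reduced form of g is (-2,-1,-4)
reduced forms (-2, 1, -4) vs (-2, -1, -4) ⇒ inequivalent

no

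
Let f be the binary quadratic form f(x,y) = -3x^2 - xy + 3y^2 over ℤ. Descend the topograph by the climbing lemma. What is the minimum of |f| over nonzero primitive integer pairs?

descent: ρ → (3,1,-3)  [lands on river]
river: ρ → (-3,5,1)
river: ρ → (1,5,-3)
river: ρ → (-3,1,3)
river: ρ → (3,5,-1)
river: ρ → (-1,5,3)
closes: descent 1, river 6
min |a| on river = 1

1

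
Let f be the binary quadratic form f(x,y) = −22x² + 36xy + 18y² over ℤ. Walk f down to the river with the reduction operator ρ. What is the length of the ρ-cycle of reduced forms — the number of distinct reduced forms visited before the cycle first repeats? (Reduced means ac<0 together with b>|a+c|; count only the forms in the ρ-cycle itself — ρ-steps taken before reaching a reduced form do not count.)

D = 2880, ⌊√D⌋ = 53
river: ρ → (18,36,-22)
river: ρ → (-22,52,2)
river: ρ → (2,52,-22)
river: ρ → (-22,36,18)
ρ-cycle length = 4 (tail of 0 descent steps not counted)

4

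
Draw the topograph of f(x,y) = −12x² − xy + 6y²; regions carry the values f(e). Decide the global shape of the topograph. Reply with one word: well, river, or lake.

D = b²−4ac = (-1)² − 4·(-12)·6 = 289
D = 17² is a perfect square ⇒ form factors over ℤ ⇒ lakes

lake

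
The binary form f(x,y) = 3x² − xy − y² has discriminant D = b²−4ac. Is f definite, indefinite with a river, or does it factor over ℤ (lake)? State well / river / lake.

D = b²−4ac = (-1)² − 4·3·(-1) = 13
D > 0 non-square ⇒ indefinite ⇒ periodic river

river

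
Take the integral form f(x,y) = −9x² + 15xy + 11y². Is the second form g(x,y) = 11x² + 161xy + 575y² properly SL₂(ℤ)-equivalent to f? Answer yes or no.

D₁ = 621, D₂ = 621
river cycle of f (length 4): (11, 7, -13), (-13, 19, 5), (5, 21, -9), (-9, 15, 11)
river cycle of g (length 4): (11, 7, -13), (-13, 19, 5), (5, 21, -9), (-9, 15, 11)
cycles coincide ⇒ equivalent

yes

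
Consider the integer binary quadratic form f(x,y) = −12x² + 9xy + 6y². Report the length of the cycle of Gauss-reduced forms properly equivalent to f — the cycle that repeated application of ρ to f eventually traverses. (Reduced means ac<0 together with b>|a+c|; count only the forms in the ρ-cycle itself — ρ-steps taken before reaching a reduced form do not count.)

D = 369, ⌊√D⌋ = 19
river: ρ → (6,15,-6)
river: ρ → (-6,9,12)
river: ρ → (12,15,-3)
river: ρ → (-3,15,12)
river: ρ → (12,9,-6)
river: ρ → (-6,15,6)
river: ρ → (6,9,-12)
river: ρ → (-12,15,3)
river: ρ → (3,15,-12)
river: ρ → (-12,9,6)
ρ-cycle length = 10 (tail of 0 descent steps not counted)

10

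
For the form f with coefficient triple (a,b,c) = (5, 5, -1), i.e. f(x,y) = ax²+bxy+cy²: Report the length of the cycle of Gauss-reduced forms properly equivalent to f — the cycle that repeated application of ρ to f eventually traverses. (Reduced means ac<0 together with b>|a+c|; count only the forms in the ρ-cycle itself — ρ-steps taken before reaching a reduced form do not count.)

D = 45, ⌊√D⌋ = 6
river: ρ → (-1,5,5)
river: ρ → (5,5,-1)
ρ-cycle length = 2 (tail of 0 descent steps not counted)

2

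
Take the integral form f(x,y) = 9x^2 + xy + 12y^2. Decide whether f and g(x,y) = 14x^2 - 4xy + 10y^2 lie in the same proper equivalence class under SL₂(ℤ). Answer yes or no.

D₁ = -431, D₂ = -544
discriminants differ ⇒ not SL₂(ℤ)-equivalent

no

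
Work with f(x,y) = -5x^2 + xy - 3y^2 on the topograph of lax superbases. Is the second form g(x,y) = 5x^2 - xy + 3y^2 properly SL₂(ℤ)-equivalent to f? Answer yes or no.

D₁ = -59, D₂ = -59
f is negative-definite; reduce −f:
−f: flip: (5,-1,3)→(3,1,5)
−f: reduced (well bottom): (3,1,5) with a≤c, −a<b≤a
flip sign back: reduced form of f is (-3,-1,-5)
g: flip: (5,-1,3)→(3,1,5)
g: reduced (well bottom): (3,1,5) with a≤c, −a<b≤a
reduced forms (-3, -1, -5) vs (3, 1, 5) ⇒ inequivalent

no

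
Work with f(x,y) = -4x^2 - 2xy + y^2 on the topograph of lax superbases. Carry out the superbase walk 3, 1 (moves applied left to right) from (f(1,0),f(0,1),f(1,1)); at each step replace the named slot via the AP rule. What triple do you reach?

start (-4,1,-5) = (f(1,0),f(0,1),f(1,1))
replace slot 3: 2·((-4)+1) − (-5) = -1 → (-4,1,-1)
replace slot 1: 2·(1+(-1)) − (-4) = 4 → (4,1,-1)

4,1,-1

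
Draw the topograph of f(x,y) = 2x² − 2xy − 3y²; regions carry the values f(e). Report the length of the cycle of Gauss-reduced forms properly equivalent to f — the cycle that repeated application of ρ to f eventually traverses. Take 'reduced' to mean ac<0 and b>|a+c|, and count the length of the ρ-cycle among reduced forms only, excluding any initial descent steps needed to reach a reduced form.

D = 28, ⌊√D⌋ = 5
descent: ρ → (-3,2,2)  [lands on river]
river: ρ → (2,2,-3)
river: ρ → (-3,4,1)
river: ρ → (1,4,-3)
ρ-cycle length = 4 (tail of 1 descent step not counted)

4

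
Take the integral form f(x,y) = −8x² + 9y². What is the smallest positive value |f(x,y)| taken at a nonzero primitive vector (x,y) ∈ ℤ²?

descent: ρ → (9,0,-8)
descent: ρ → (-8,16,1)  [lands on river]
river: ρ → (1,16,-8)
closes: descent 2, river 2
min |a| on river = 1

1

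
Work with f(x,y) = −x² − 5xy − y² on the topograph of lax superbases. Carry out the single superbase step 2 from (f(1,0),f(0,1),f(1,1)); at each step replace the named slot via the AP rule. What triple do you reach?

start (-1,-1,-7) = (f(1,0),f(0,1),f(1,1))
replace slot 2: 2·((-1)+(-7)) − (-1) = -15 → (-1,-15,-7)

-1,-15,-7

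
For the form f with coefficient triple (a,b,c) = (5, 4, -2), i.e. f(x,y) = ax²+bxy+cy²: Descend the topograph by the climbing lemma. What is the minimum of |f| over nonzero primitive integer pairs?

river: ρ → (-2,4,5)
river: ρ → (5,6,-1)
river: ρ → (-1,6,5)
river: ρ → (5,4,-2)
closes: descent 0, river 4
min |a| on river = 1

1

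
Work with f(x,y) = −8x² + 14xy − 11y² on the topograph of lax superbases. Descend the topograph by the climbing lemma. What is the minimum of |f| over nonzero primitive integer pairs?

translate: b→2 (≡-14 mod 16), so (8,-14,11)→(8,2,5)
flip: (8,2,5)→(5,-2,8)
reduced (well bottom): (5,-2,8) with a≤c, −a<b≤a
well minimum |f| = |-5| = 5 (negative-definite)

5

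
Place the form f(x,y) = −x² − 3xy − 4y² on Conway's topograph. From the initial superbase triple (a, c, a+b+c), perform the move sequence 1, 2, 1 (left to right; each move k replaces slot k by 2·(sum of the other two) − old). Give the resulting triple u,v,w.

start (-1,-4,-8) = (f(1,0),f(0,1),f(1,1))
replace slot 1: 2·((-4)+(-8)) − (-1) = -23 → (-23,-4,-8)
replace slot 2: 2·((-23)+(-8)) − (-4) = -58 → (-23,-58,-8)
replace slot 1: 2·((-58)+(-8)) − (-23) = -109 → (-109,-58,-8)

-109,-58,-8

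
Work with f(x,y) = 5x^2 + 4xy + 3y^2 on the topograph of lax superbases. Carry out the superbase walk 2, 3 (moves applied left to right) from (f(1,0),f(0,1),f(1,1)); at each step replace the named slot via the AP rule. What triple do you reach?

start (5,3,12) = (f(1,0),f(0,1),f(1,1))
replace slot 2: 2·(5+12) − 3 = 31 → (5,31,12)
replace slot 3: 2·(5+31) − 12 = 60 → (5,31,60)

5,31,60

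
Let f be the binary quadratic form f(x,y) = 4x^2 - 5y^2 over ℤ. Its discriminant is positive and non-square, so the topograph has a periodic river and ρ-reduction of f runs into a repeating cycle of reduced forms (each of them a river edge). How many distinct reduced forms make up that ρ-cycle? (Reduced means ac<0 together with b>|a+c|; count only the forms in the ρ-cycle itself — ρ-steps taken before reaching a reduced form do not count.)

D = 80, ⌊√D⌋ = 8
descent: ρ → (-5,0,4)
descent: ρ → (4,8,-1)  [lands on river]
river: ρ → (-1,8,4)
ρ-cycle length = 2 (tail of 2 descent steps not counted)

2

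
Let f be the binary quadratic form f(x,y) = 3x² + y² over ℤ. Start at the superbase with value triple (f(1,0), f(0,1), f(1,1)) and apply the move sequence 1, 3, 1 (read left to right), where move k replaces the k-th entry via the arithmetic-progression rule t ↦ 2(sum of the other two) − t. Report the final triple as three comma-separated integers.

start (3,1,4) = (f(1,0),f(0,1),f(1,1))
replace slot 1: 2·(1+4) − 3 = 7 → (7,1,4)
replace slot 3: 2·(7+1) − 4 = 12 → (7,1,12)
replace slot 1: 2·(1+12) − 7 = 19 → (19,1,12)

19,1,12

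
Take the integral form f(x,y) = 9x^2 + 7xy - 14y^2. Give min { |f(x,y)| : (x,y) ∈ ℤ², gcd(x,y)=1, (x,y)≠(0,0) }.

river: ρ → (-14,21,2)
river: ρ → (2,23,-3)
river: ρ → (-3,19,16)
river: ρ → (16,13,-6)
river: ρ → (-6,23,1)
river: ρ → (1,23,-6)
river: ρ → (-6,13,16)
river: ρ → (16,19,-3)
river: ρ → (-3,23,2)
river: ρ → (2,21,-14)
river: ρ → (-14,7,9)
river: ρ → (9,11,-12)
river: ρ → (-12,13,8)
river: ρ → (8,19,-6)
river: ρ → (-6,17,11)
river: ρ → (11,5,-12)
river: ρ → (-12,19,4)
river: ρ → (4,21,-7)
river: ρ → (-7,21,4)
river: ρ → (4,19,-12)
river: ρ → (-12,5,11)
river: ρ → (11,17,-6)
river: ρ → (-6,19,8)
river: ρ → (8,13,-12)
river: ρ → (-12,11,9)
river: ρ → (9,7,-14)
closes: descent 0, river 26
min |a| on river = 1

1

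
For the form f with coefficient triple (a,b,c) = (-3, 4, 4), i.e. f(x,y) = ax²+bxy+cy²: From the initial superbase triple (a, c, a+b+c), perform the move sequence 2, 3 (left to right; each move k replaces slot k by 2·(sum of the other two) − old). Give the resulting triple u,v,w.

start (-3,4,5) = (f(1,0),f(0,1),f(1,1))
replace slot 2: 2·((-3)+5) − 4 = 0 → (-3,0,5)
replace slot 3: 2·((-3)+0) − 5 = -11 → (-3,0,-11)

-3,0,-11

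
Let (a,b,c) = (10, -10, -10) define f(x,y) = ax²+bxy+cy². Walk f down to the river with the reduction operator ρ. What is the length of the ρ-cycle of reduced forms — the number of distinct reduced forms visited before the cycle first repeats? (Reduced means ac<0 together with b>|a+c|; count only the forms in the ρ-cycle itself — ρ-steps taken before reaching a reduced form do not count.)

D = 500, ⌊√D⌋ = 22
descent: ρ → (-10,10,10)  [lands on river]
river: ρ → (10,10,-10)
ρ-cycle length = 2 (tail of 1 descent step not counted)

2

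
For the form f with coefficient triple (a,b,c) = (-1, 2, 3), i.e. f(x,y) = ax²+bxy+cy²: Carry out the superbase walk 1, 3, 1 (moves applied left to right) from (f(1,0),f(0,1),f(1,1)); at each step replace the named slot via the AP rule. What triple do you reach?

start (-1,3,4) = (f(1,0),f(0,1),f(1,1))
replace slot 1: 2·(3+4) − (-1) = 15 → (15,3,4)
replace slot 3: 2·(15+3) − 4 = 32 → (15,3,32)
replace slot 1: 2·(3+32) − 15 = 55 → (55,3,32)

55,3,32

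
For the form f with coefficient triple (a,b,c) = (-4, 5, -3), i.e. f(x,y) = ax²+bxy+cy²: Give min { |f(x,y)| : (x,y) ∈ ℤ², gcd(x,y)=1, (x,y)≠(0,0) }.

translate: b→3 (≡-5 mod 8), so (4,-5,3)→(4,3,2)
flip: (4,3,2)→(2,-3,4)
translate: b→1 (≡-3 mod 4), so (2,-3,4)→(2,1,3)
reduced (well bottom): (2,1,3) with a≤c, −a<b≤a
well minimum |f| = |-2| = 2 (negative-definite)

2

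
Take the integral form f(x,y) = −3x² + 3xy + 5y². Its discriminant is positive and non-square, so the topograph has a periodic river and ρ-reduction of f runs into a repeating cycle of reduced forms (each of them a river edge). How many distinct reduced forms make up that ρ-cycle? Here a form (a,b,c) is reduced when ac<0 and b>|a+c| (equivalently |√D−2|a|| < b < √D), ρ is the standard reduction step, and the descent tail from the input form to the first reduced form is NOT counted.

D = 69, ⌊√D⌋ = 8
river: ρ → (5,7,-1)
river: ρ → (-1,7,5)
river: ρ → (5,3,-3)
river: ρ → (-3,3,5)
ρ-cycle length = 4 (tail of 0 descent steps not counted)

4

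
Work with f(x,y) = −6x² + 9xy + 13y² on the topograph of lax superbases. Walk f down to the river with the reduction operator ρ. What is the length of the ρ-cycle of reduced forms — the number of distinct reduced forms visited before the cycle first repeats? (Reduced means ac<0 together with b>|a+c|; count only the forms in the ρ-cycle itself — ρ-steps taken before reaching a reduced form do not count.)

D = 393, ⌊√D⌋ = 19
river: ρ → (13,17,-2)
river: ρ → (-2,19,4)
river: ρ → (4,13,-14)
river: ρ → (-14,15,3)
river: ρ → (3,15,-14)
river: ρ → (-14,13,4)
river: ρ → (4,19,-2)
river: ρ → (-2,17,13)
river: ρ → (13,9,-6)
river: ρ → (-6,15,7)
river: ρ → (7,13,-8)
river: ρ → (-8,19,1)
river: ρ → (1,19,-8)
river: ρ → (-8,13,7)
river: ρ → (7,15,-6)
river: ρ → (-6,9,13)
ρ-cycle length = 16 (tail of 0 descent steps not counted)

16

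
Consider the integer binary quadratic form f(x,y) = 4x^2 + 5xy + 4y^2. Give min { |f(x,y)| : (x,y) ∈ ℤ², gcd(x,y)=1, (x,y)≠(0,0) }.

translate: b→-3 (≡5 mod 8), so (4,5,4)→(4,-3,3)
flip: (4,-3,3)→(3,3,4)
reduced (well bottom): (3,3,4) with a≤c, −a<b≤a
well minimum = a = 3

3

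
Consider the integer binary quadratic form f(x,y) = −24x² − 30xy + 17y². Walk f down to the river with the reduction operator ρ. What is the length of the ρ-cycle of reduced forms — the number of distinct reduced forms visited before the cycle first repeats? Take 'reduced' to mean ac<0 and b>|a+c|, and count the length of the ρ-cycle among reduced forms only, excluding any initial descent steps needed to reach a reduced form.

D = 2532, ⌊√D⌋ = 50
descent: ρ → (17,30,-24)  [lands on river]
river: ρ → (-24,18,23)
river: ρ → (23,28,-19)
river: ρ → (-19,48,3)
river: ρ → (3,48,-19)
river: ρ → (-19,28,23)
river: ρ → (23,18,-24)
river: ρ → (-24,30,17)
river: ρ → (17,38,-16)
river: ρ → (-16,26,29)
river: ρ → (29,32,-13)
river: ρ → (-13,46,8)
river: ρ → (8,50,-1)
river: ρ → (-1,50,8)
river: ρ → (8,46,-13)
river: ρ → (-13,32,29)
river: ρ → (29,26,-16)
river: ρ → (-16,38,17)
ρ-cycle length = 18 (tail of 1 descent step not counted)

18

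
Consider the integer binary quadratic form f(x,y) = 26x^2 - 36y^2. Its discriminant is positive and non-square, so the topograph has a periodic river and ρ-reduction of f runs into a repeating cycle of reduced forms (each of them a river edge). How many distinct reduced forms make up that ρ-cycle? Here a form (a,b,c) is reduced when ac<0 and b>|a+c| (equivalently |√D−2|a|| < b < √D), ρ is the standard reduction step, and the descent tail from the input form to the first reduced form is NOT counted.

D = 3744, ⌊√D⌋ = 61
descent: ρ → (-36,0,26)
descent: ρ → (26,52,-10)  [lands on river]
river: ρ → (-10,48,36)
river: ρ → (36,24,-22)
river: ρ → (-22,20,38)
river: ρ → (38,56,-4)
river: ρ → (-4,56,38)
river: ρ → (38,20,-22)
river: ρ → (-22,24,36)
river: ρ → (36,48,-10)
river: ρ → (-10,52,26)
ρ-cycle length = 10 (tail of 2 descent steps not counted)

10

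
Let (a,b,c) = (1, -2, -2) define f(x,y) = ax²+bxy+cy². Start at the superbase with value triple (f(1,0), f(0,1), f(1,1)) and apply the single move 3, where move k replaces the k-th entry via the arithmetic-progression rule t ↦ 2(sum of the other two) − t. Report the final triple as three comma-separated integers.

start (1,-2,-3) = (f(1,0),f(0,1),f(1,1))
replace slot 3: 2·(1+(-2)) − (-3) = 1 → (1,-2,1)

1,-2,1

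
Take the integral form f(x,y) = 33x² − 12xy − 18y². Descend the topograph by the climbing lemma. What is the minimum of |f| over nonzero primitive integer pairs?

descent: ρ → (-18,48,3)  [lands on river]
river: ρ → (3,48,-18)
river: ρ → (-18,24,27)
river: ρ → (27,30,-15)
river: ρ → (-15,30,27)
river: ρ → (27,24,-18)
closes: descent 1, river 6
min |a| on river = 3

3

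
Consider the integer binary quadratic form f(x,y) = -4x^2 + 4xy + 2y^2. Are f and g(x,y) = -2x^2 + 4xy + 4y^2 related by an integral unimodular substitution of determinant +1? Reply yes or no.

D₁ = 48, D₂ = 48
river cycle of f (length 2): (2, 4, -4), (-4, 4, 2)
river cycle of g (length 2): (4, 4, -2), (-2, 4, 4)
cycles differ ⇒ inequivalent

no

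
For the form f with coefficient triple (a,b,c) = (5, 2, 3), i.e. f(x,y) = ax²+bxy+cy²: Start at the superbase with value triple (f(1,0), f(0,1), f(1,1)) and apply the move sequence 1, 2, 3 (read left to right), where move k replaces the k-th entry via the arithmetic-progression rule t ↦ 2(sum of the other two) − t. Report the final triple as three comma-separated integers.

start (5,3,10) = (f(1,0),f(0,1),f(1,1))
replace slot 1: 2·(3+10) − 5 = 21 → (21,3,10)
replace slot 2: 2·(21+10) − 3 = 59 → (21,59,10)
replace slot 3: 2·(21+59) − 10 = 150 → (21,59,150)

21,59,150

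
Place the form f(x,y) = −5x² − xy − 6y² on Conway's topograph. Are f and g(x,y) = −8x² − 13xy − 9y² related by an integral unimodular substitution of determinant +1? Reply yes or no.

D₁ = -119, D₂ = -119
f is negative-definite; reduce −f:
−f: reduced (well bottom): (5,1,6) with a≤c, −a<b≤a
flip sign back: reduced form of f is (-5,-1,-6)
g is negative-definite; reduce −g:
−g: translate: b→-3 (≡13 mod 16), so (8,13,9)→(8,-3,4)
−g: flip: (8,-3,4)→(4,3,8)
−g: reduced (well bottom): (4,3,8) with a≤c, −a<b≤a
flip sign back: reduced form of g is (-4,-3,-8)
reduced forms (-5, -1, -6) vs (-4, -3, -8) ⇒ inequivalent

no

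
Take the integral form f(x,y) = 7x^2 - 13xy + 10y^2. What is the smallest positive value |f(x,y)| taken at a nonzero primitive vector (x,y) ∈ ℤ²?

translate: b→1 (≡-13 mod 14), so (7,-13,10)→(7,1,4)
flip: (7,1,4)→(4,-1,7)
reduced (well bottom): (4,-1,7) with a≤c, −a<b≤a
well minimum = a = 4

4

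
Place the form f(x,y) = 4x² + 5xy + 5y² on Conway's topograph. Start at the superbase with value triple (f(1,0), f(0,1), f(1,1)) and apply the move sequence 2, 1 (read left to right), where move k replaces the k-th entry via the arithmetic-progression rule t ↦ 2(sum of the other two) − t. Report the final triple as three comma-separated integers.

start (4,5,14) = (f(1,0),f(0,1),f(1,1))
replace slot 2: 2·(4+14) − 5 = 31 → (4,31,14)
replace slot 1: 2·(31+14) − 4 = 86 → (86,31,14)

86,31,14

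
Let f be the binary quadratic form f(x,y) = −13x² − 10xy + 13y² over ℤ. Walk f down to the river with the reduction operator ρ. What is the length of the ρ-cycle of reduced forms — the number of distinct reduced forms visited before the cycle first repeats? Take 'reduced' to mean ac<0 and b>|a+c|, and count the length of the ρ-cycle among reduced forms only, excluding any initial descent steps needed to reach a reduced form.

D = 776, ⌊√D⌋ = 27
descent: ρ → (13,10,-13)  [lands on river]
river: ρ → (-13,16,10)
river: ρ → (10,24,-5)
river: ρ → (-5,26,5)
river: ρ → (5,24,-10)
river: ρ → (-10,16,13)
ρ-cycle length = 6 (tail of 1 descent step not counted)

6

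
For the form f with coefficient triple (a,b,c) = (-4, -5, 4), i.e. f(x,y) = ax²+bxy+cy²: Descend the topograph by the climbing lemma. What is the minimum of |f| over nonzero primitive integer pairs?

descent: ρ → (4,5,-4)  [lands on river]
river: ρ → (-4,3,5)
river: ρ → (5,7,-2)
river: ρ → (-2,9,1)
river: ρ → (1,9,-2)
river: ρ → (-2,7,5)
river: ρ → (5,3,-4)
river: ρ → (-4,5,4)
river: ρ → (4,3,-5)
river: ρ → (-5,7,2)
river: ρ → (2,9,-1)
river: ρ → (-1,9,2)
river: ρ → (2,7,-5)
river: ρ → (-5,3,4)
closes: descent 1, river 14
min |a| on river = 1

1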